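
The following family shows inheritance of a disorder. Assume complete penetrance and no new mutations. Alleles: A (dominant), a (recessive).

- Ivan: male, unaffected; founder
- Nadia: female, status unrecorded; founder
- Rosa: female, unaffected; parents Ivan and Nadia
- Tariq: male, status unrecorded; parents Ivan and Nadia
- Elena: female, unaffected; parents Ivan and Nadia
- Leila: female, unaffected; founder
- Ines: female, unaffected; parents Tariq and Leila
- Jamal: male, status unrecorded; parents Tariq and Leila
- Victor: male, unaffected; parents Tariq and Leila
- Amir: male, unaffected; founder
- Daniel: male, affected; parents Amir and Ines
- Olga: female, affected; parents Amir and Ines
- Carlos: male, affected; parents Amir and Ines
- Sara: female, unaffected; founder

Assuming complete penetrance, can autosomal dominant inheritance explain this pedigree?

Under autosomal dominant, Daniel (affected, male) cannot arise from Amir (unaffected) × Ines (unaffected).

No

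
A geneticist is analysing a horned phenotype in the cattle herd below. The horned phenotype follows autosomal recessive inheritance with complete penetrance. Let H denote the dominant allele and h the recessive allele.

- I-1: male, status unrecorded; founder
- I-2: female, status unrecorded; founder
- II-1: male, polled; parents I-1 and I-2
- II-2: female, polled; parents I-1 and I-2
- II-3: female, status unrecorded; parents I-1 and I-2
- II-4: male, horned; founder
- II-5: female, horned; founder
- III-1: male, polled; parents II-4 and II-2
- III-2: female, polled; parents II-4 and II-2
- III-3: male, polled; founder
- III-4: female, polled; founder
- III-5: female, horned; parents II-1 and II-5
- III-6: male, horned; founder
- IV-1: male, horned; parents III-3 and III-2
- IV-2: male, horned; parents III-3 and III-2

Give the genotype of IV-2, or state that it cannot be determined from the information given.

IV-2 is horned, so IV-2 is hh.

hh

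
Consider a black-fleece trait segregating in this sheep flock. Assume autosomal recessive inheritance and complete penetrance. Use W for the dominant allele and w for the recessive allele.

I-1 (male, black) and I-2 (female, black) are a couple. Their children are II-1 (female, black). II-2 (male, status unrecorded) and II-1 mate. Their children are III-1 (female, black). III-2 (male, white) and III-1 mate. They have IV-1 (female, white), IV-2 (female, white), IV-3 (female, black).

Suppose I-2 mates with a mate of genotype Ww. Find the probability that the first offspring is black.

1/2

I-2 is black, so I-2 is ww.
The cross gives 1/2 Ww : 1/2 ww, so P(offspring is black) = 1/2.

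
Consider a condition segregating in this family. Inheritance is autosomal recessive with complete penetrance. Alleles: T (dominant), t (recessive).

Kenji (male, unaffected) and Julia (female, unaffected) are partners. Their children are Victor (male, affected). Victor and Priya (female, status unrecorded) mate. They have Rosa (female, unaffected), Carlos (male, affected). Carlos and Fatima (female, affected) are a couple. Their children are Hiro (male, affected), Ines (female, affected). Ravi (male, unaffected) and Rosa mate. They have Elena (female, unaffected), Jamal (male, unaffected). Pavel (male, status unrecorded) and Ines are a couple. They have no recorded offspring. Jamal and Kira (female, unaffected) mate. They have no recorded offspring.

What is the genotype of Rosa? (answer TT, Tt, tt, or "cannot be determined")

Tt

From phenotype alone, Rosa is TT or Tt.
Rosa is unaffected so carries T and received t from Victor (tt), so Rosa is Tt.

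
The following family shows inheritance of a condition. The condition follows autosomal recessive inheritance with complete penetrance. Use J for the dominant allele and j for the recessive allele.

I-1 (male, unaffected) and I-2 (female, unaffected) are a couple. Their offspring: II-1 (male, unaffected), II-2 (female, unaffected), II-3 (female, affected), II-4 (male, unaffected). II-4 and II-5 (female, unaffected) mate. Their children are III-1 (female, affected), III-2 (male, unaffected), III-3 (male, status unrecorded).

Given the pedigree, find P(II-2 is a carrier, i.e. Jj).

2/3

I-1 is unaffected so carries J and passed j to II-3 (jj), so I-1 is Jj.
I-2 is unaffected so carries J and passed j to II-3 (jj), so I-2 is Jj.
Their cross gives offspring ratios 1/4 JJ : 1/2 Jj : 1/4 jj. Conditioning on II-2 being unaffected, P(Jj) = 1/2 / 3/4 = 2/3.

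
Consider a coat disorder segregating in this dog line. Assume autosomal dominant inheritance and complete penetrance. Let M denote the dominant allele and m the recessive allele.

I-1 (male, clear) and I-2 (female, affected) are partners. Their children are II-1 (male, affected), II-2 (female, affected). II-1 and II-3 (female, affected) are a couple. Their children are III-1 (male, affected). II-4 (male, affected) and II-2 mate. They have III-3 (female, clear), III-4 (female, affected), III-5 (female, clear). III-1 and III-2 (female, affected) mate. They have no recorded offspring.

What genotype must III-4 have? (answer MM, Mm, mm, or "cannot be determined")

III-4's phenotype allows MM or Mm, and no parent or child forces a single allele at both positions; consistent genotype assignments exist with III-4 as MM or Mm.

cannot be determined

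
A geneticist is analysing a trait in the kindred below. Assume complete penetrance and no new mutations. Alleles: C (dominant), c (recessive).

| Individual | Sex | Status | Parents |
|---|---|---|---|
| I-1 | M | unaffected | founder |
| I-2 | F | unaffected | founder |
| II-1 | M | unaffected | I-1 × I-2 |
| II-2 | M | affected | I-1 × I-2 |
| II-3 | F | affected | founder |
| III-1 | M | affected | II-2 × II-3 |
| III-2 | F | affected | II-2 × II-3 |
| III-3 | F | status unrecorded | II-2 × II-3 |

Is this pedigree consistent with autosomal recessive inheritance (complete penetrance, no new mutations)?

Yes

A consistent assignment under autosomal recessive exists: I-1 Cc, I-2 Cc, II-1 CC, II-2 cc, II-3 cc, III-1 cc, III-2 cc, III-3 cc.
In this assignment every recorded phenotype matches its genotype and every non-founder's genotype is obtainable from its parents' genotypes, so the pedigree is consistent.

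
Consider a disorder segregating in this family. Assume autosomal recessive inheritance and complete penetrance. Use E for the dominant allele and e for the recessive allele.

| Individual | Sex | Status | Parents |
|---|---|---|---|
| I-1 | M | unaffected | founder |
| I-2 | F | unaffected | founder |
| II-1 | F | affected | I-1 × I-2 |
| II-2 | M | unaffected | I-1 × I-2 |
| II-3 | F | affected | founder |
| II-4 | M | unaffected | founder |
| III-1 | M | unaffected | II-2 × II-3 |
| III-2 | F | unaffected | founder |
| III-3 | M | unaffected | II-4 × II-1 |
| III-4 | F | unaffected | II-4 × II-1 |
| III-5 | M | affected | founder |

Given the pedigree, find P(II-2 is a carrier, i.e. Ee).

I-1 is unaffected so carries E and passed e to II-1 (ee), so I-1 is Ee.
I-2 is unaffected so carries E and passed e to II-1 (ee), so I-2 is Ee.
Their cross gives offspring ratios 1/4 EE : 1/2 Ee : 1/4 ee. Conditioning on II-2 being unaffected, P(Ee) = 1/2 / 3/4 = 2/3 before taking II-2's own offspring into account.
II-3 is affected, so II-3 is ee.
Now use II-2's offspring. Probability of each recorded status — unaffected son III-1: 1/2 if II-2 is Ee, 1 if EE.
Bayes: P(Ee) = 2/3·1/2 / (2/3·1/2 + 1/3·1) = 1/2.

1/2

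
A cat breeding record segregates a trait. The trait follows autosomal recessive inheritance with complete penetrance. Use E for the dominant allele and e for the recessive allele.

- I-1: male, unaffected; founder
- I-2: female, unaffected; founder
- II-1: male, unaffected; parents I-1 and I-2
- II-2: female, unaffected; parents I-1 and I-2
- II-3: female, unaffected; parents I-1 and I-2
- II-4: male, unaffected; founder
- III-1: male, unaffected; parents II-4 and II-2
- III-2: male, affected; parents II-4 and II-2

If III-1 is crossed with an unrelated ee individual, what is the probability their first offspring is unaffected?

II-4 is unaffected so carries E and passed e to III-2 (ee), so II-4 is Ee.
II-2 is unaffected so carries E and passed e to III-2 (ee), so II-2 is Ee.
III-1 is an unaffected offspring of II-4 (Ee) × II-2 (Ee), whose cross gives 1/4 EE : 1/2 Ee : 1/4 ee; conditioning on being unaffected, III-1 is EE with probability 1/3, Ee with probability 2/3.
Summing over parental genotype combinations, P(offspring is unaffected) = 1/3·1 + 2/3·1/2 = 2/3.

2/3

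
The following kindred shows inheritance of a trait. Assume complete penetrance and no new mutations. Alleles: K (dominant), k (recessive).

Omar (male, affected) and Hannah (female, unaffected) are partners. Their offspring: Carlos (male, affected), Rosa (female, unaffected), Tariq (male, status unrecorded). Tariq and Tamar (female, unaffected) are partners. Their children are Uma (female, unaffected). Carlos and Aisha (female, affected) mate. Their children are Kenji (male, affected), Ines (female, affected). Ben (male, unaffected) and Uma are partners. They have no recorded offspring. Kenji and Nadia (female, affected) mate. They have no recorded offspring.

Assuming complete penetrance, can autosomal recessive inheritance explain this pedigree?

Yes

A consistent assignment under autosomal recessive exists: Omar kk, Hannah Kk, Carlos kk, Rosa Kk, Tariq Kk, Tamar KK, Aisha kk, Uma KK, Ben KK, Kenji kk, Ines kk, Nadia kk.
In this assignment every recorded phenotype matches its genotype and every non-founder's genotype is obtainable from its parents' genotypes, so the pedigree is consistent.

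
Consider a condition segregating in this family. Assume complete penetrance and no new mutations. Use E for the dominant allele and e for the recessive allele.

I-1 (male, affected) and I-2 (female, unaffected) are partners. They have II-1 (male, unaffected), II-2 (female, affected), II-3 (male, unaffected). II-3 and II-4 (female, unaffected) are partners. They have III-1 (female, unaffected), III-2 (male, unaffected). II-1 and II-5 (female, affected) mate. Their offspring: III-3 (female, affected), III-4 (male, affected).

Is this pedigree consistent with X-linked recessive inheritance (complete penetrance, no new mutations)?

No

Under X-linked recessive, III-3 (affected, female) cannot arise from II-1 (unaffected) × II-5 (affected).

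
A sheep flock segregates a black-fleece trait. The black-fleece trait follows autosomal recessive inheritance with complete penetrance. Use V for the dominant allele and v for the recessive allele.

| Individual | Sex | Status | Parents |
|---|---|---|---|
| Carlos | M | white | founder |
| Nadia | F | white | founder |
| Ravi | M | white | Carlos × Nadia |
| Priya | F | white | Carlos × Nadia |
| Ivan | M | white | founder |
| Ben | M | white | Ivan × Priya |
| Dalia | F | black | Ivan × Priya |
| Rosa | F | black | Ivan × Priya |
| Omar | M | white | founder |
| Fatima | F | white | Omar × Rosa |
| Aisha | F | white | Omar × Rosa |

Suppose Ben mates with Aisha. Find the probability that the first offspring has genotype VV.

Ivan is white so carries V and passed v to Dalia (vv), so Ivan is Vv.
Priya is white so carries V and passed v to Dalia (vv), so Priya is Vv.
Ben is a white offspring of Ivan (Vv) × Priya (Vv), whose cross gives 1/4 VV : 1/2 Vv : 1/4 vv; conditioning on being white, Ben is VV with probability 1/3, Vv with probability 2/3.
Aisha is white so carries V and received v from Rosa (vv), so Aisha is Vv.
Summing over parental genotype combinations, P(offspring has genotype VV) = 1/3·1/2 + 2/3·1/4 = 1/3.

1/3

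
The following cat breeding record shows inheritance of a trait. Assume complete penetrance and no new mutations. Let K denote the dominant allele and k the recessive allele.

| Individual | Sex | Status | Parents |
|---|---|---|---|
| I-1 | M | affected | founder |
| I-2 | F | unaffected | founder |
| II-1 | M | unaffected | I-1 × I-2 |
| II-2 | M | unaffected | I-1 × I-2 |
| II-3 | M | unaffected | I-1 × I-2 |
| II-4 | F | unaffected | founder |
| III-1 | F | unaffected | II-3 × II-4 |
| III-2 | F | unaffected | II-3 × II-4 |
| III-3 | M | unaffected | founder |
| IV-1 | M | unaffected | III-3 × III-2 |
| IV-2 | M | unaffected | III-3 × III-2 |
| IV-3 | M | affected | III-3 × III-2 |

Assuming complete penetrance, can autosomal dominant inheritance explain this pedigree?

Under autosomal dominant, IV-3 (affected, male) cannot arise from III-3 (unaffected) × III-2 (unaffected).

No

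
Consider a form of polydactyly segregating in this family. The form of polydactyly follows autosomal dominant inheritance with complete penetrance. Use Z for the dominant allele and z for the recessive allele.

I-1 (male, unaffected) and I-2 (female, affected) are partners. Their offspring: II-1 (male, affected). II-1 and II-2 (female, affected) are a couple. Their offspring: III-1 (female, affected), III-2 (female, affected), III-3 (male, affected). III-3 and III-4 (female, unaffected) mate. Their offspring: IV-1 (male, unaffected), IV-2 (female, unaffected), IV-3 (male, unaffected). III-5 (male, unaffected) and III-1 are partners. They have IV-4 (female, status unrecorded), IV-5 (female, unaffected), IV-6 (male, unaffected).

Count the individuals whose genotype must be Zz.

3

Obligate heterozygotes: II-1 is affected so carries Z and received z from I-1 (zz), so II-1 is Zz; III-1 is affected so carries Z and passed z to IV-5 (zz), so III-1 is Zz; III-3 is affected so carries Z and passed z to IV-1 (zz), so III-3 is Zz.
Every other individual is either homozygous by phenotype or has at least one consistent homozygous assignment, so the count is 3.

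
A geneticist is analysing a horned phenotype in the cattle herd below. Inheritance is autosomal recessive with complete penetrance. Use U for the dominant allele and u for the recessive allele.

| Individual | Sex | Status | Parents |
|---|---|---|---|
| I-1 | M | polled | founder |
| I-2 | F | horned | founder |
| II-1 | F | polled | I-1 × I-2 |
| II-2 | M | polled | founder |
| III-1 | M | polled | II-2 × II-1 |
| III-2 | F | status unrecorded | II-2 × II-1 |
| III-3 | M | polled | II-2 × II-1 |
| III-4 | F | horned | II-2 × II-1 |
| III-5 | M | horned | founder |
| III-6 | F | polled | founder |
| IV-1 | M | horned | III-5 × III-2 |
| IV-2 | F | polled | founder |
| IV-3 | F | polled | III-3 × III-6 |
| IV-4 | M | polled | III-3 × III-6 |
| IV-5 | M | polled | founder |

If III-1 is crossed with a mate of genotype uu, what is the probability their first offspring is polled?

II-2 is polled so carries U and passed u to III-4 (uu), so II-2 is Uu.
II-1 is polled so carries U and received u from I-2 (uu), so II-1 is Uu.
III-1 is a polled offspring of II-2 (Uu) × II-1 (Uu), whose cross gives 1/4 UU : 1/2 Uu : 1/4 uu; conditioning on being polled, III-1 is UU with probability 1/3, Uu with probability 2/3.
Summing over parental genotype combinations, P(offspring is polled) = 1/3·1 + 2/3·1/2 = 2/3.

2/3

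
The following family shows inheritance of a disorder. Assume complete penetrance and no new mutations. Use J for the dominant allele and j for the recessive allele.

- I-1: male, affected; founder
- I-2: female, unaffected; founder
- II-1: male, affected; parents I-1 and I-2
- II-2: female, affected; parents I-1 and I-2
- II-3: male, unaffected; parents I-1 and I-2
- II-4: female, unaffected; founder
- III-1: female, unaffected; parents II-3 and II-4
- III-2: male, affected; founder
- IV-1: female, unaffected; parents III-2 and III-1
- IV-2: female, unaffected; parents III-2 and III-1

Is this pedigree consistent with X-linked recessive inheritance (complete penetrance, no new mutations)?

A consistent assignment under X-linked recessive exists: I-1 X^j Y, I-2 X^J X^j, II-1 X^j Y, II-2 X^j X^j, II-3 X^J Y, II-4 X^J X^J, III-1 X^J X^J, III-2 X^j Y, IV-1 X^J X^j, IV-2 X^J X^j.
In this assignment every recorded phenotype matches its genotype and every non-founder's genotype is obtainable from its parents' genotypes, so the pedigree is consistent.

Yes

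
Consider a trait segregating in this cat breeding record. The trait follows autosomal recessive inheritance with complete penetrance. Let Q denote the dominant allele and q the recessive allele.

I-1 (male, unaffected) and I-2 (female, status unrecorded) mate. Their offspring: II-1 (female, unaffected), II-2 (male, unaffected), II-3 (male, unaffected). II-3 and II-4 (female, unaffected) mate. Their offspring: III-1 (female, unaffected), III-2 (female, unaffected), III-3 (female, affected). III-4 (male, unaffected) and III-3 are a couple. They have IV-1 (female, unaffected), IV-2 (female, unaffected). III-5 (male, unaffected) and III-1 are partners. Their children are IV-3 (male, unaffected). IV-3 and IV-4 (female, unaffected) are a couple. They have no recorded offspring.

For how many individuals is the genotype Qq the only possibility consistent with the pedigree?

Obligate heterozygotes: II-3 is unaffected so carries Q and passed q to III-3 (qq), so II-3 is Qq; II-4 is unaffected so carries Q and passed q to III-3 (qq), so II-4 is Qq; IV-1 is unaffected so carries Q and received q from III-3 (qq), so IV-1 is Qq; IV-2 is unaffected so carries Q and received q from III-3 (qq), so IV-2 is Qq.
Every other individual is either homozygous by phenotype or has at least one consistent homozygous assignment, so the count is 4.

4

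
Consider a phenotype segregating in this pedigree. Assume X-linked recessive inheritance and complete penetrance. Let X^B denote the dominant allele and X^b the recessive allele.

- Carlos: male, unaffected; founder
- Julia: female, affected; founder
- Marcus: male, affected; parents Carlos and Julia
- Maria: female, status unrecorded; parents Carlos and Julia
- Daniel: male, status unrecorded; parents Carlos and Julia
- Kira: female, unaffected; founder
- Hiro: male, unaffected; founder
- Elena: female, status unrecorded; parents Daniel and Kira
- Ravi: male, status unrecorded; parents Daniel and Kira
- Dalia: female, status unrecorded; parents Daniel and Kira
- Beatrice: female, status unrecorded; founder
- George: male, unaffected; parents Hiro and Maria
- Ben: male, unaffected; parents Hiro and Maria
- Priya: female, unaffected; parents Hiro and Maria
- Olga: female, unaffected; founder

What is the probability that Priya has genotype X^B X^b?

Hiro is unaffected, so Hiro is X^B Y.
Maria received B from Carlos (X^B Y) and received b from Julia (X^b X^b), so Maria is X^B X^b.
Their cross gives offspring ratios 1/2 X^B X^B : 1/2 X^B X^b. Conditioning on Priya being unaffected, P(X^B X^b) = 1/2 / 1 = 1/2.

1/2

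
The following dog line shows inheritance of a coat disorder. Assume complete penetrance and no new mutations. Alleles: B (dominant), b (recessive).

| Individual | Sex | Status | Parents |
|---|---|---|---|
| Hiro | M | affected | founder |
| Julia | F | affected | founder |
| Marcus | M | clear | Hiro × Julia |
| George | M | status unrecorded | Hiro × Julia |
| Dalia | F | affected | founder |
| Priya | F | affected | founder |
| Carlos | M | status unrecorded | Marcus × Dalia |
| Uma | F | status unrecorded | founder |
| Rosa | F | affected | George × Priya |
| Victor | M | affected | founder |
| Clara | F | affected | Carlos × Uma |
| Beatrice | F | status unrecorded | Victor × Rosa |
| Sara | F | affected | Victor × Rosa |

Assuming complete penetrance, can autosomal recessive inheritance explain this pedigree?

No

Under autosomal recessive, Marcus (clear, male) cannot arise from Hiro (affected) × Julia (affected).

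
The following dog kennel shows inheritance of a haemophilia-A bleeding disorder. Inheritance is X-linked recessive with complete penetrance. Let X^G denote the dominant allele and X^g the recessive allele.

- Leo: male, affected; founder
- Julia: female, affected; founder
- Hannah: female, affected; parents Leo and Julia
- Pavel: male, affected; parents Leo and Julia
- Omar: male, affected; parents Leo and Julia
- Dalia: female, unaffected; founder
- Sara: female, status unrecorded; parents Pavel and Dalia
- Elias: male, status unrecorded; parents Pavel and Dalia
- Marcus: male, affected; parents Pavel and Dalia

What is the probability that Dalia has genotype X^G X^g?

Dalia is unaffected so carries G and passed g to Marcus (X^g Y), so Dalia is X^G X^g, giving P(X^G X^g) = 1.

1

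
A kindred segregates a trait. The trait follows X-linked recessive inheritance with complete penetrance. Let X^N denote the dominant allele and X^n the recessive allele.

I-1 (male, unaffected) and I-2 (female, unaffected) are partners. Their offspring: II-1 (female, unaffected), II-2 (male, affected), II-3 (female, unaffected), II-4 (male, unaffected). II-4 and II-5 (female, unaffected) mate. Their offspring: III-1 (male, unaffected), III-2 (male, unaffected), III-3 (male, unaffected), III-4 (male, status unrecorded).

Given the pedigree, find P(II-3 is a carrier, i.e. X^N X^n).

I-1 is unaffected, so I-1 is X^N Y.
I-2 is unaffected so carries N and passed n to II-2 (X^n Y), so I-2 is X^N X^n.
Their cross gives offspring ratios 1/2 X^N X^N : 1/2 X^N X^n. Conditioning on II-3 being unaffected, P(X^N X^n) = 1/2 / 1 = 1/2.

1/2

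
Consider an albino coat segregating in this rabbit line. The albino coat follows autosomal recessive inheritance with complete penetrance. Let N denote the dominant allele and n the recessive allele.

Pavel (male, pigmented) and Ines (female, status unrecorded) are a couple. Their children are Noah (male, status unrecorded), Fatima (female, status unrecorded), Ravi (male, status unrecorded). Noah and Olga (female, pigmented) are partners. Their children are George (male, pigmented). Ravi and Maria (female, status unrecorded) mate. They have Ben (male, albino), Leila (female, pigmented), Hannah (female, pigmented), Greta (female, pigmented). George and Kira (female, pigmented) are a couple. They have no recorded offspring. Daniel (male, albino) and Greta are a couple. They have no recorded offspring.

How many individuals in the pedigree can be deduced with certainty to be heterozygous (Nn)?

No individual's genotype is forced to Nn by the pedigree, so the count is 0.

0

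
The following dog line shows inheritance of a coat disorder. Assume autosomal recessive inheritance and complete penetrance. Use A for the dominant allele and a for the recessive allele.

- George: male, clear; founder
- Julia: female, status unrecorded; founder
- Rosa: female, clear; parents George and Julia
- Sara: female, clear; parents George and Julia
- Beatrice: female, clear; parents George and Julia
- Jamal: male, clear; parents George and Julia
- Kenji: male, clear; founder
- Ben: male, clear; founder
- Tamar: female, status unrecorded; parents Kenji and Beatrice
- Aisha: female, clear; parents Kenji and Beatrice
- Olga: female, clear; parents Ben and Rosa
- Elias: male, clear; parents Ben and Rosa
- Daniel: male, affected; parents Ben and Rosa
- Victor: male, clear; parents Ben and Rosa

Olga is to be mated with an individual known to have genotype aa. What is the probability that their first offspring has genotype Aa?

2/3

Ben is clear so carries A and passed a to Daniel (aa), so Ben is Aa.
Rosa is clear so carries A and passed a to Daniel (aa), so Rosa is Aa.
Olga is a clear offspring of Ben (Aa) × Rosa (Aa), whose cross gives 1/4 AA : 1/2 Aa : 1/4 aa; conditioning on being clear, Olga is AA with probability 1/3, Aa with probability 2/3.
Summing over parental genotype combinations, P(offspring has genotype Aa) = 1/3·1 + 2/3·1/2 = 2/3.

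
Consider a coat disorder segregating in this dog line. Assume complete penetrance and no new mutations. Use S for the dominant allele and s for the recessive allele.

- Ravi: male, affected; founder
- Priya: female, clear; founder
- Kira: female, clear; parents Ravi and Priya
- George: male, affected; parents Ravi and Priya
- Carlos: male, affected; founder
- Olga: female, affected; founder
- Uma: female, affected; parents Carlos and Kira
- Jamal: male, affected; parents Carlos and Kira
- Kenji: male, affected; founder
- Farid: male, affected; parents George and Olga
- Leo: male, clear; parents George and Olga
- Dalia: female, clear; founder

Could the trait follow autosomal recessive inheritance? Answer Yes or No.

No

Under autosomal recessive, Leo (clear, male) cannot arise from George (affected) × Olga (affected).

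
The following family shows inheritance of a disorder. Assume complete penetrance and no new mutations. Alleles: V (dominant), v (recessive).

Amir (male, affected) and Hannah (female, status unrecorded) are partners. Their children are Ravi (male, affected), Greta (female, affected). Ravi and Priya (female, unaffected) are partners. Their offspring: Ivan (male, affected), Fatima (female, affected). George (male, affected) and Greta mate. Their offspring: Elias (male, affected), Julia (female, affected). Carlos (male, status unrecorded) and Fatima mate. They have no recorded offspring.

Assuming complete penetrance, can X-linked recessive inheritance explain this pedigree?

A consistent assignment under X-linked recessive exists: Amir X^v Y, Hannah X^V X^v, Ravi X^v Y, Greta X^v X^v, Priya X^V X^v, George X^v Y, Ivan X^v Y, Fatima X^v X^v, Carlos X^V Y, Elias X^v Y, Julia X^v X^v.
In this assignment every recorded phenotype matches its genotype and every non-founder's genotype is obtainable from its parents' genotypes, so the pedigree is consistent.

Yes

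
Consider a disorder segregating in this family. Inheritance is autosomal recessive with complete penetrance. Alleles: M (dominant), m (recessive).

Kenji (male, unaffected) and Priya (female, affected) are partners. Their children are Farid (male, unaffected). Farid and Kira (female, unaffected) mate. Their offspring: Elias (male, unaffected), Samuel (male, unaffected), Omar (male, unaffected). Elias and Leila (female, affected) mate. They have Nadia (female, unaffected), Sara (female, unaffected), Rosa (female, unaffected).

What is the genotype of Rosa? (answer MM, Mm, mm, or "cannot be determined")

Mm

From phenotype alone, Rosa is MM or Mm.
Rosa is unaffected so carries M and received m from Leila (mm), so Rosa is Mm.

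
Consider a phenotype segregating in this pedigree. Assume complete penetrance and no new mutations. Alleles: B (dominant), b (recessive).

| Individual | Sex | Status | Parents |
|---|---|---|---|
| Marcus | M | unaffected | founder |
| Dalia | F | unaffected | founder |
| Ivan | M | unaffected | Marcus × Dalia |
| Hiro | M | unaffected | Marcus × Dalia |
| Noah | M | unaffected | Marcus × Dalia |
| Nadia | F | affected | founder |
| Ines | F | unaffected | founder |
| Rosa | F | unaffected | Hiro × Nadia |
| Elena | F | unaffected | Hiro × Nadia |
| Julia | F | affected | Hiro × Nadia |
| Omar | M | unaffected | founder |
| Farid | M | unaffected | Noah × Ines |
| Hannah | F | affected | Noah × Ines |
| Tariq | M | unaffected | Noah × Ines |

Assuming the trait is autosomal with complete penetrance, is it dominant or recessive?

recessive

Noah and Ines are both unaffected yet have an affected child Hannah. Under dominance, an affected child requires at least one affected parent, so the trait cannot be dominant.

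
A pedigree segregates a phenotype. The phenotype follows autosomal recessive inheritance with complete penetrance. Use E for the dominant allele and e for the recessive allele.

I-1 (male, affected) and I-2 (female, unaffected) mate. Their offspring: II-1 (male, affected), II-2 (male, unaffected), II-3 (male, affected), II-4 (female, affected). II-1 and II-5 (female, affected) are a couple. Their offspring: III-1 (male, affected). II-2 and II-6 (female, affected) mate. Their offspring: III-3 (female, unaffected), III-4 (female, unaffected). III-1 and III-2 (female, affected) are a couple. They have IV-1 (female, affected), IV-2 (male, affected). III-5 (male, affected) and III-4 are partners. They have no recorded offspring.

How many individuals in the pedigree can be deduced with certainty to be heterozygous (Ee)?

Obligate heterozygotes: I-2 is unaffected so carries E and passed e to II-1 (ee), so I-2 is Ee; II-2 is unaffected so carries E and received e from I-1 (ee), so II-2 is Ee; III-3 is unaffected so carries E and received e from II-6 (ee), so III-3 is Ee; III-4 is unaffected so carries E and received e from II-6 (ee), so III-4 is Ee.
Every other individual is either homozygous by phenotype or has at least one consistent homozygous assignment, so the count is 4.

4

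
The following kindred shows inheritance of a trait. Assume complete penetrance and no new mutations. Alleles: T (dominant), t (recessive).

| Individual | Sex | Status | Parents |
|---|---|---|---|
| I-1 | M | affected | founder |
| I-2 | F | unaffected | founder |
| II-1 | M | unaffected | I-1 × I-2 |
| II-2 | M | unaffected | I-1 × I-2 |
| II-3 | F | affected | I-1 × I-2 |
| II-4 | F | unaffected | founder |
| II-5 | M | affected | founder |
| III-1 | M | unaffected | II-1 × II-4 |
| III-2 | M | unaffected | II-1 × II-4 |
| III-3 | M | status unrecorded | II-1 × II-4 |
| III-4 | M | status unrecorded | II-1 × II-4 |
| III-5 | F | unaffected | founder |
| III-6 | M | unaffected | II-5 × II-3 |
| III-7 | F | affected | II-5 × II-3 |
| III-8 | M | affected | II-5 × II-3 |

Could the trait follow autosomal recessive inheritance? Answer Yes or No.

Under autosomal recessive, III-6 (unaffected, male) cannot arise from II-5 (affected) × II-3 (affected).

No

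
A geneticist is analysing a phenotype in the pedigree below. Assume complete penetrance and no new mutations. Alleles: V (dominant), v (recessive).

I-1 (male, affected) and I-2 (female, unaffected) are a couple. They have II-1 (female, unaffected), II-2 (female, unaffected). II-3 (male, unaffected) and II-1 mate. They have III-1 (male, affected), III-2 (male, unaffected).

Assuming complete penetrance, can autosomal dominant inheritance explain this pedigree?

Under autosomal dominant, III-1 (affected, male) cannot arise from II-3 (unaffected) × II-1 (unaffected).

No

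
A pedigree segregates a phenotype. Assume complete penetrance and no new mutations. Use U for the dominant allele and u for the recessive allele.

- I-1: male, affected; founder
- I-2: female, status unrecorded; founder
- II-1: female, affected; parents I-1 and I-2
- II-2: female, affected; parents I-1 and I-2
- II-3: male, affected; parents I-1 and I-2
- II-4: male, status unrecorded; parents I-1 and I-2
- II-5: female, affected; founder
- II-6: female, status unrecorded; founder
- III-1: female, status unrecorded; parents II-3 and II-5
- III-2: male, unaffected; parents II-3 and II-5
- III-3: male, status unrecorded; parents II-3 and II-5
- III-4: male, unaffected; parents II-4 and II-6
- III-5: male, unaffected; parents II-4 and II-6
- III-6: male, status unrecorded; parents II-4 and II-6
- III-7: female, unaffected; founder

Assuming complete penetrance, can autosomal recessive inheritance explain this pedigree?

Under autosomal recessive, III-2 (unaffected, male) cannot arise from II-3 (affected) × II-5 (affected).

No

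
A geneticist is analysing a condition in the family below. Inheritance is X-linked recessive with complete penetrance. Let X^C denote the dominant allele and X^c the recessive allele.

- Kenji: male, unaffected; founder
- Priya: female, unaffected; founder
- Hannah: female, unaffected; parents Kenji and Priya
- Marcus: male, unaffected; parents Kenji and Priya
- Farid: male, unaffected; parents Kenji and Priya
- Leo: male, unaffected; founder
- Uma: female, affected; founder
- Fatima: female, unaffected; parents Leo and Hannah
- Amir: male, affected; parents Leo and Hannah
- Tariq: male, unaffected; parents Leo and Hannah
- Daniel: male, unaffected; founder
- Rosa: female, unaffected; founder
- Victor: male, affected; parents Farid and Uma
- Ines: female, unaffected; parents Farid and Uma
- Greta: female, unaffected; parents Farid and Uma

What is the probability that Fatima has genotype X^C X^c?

Leo is unaffected, so Leo is X^C Y.
Hannah is unaffected so carries C and passed c to Amir (X^c Y), so Hannah is X^C X^c.
Their cross gives offspring ratios 1/2 X^C X^C : 1/2 X^C X^c. Conditioning on Fatima being unaffected, P(X^C X^c) = 1/2 / 1 = 1/2.

1/2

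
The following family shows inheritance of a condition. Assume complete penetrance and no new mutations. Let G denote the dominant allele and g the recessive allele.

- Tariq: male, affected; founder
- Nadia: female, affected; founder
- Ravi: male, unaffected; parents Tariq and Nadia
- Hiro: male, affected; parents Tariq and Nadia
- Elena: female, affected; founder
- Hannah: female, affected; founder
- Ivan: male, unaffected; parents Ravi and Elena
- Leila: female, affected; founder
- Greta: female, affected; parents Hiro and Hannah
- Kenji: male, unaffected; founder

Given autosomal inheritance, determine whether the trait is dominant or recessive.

Tariq and Nadia are both affected yet have an unaffected child Ravi. Under a recessive model two affected parents are homozygous and every child would be affected, so the trait cannot be recessive.

dominant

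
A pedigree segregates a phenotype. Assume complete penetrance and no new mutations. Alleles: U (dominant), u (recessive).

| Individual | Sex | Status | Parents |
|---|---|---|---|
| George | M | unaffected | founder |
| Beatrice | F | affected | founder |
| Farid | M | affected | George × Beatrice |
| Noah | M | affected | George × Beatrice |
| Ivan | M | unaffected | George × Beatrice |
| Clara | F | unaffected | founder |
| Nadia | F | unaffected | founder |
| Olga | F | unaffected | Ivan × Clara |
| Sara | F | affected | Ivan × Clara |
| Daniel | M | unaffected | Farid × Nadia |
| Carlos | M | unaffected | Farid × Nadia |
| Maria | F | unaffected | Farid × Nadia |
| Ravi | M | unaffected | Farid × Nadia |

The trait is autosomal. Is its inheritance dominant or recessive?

recessive

Ivan and Clara are both unaffected yet have an affected child Sara. Under dominance, an affected child requires at least one affected parent, so the trait cannot be dominant.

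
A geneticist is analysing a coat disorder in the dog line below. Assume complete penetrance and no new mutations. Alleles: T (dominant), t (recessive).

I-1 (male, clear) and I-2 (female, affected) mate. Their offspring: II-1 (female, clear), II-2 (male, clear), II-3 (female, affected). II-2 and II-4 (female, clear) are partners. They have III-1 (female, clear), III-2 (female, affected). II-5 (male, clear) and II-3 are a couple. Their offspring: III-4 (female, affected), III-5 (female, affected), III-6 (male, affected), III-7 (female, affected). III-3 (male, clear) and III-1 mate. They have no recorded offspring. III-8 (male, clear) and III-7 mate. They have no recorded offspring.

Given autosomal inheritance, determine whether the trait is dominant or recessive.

recessive

II-2 and II-4 are both clear yet have an affected child III-2. Under dominance, an affected child requires at least one affected parent, so the trait cannot be dominant.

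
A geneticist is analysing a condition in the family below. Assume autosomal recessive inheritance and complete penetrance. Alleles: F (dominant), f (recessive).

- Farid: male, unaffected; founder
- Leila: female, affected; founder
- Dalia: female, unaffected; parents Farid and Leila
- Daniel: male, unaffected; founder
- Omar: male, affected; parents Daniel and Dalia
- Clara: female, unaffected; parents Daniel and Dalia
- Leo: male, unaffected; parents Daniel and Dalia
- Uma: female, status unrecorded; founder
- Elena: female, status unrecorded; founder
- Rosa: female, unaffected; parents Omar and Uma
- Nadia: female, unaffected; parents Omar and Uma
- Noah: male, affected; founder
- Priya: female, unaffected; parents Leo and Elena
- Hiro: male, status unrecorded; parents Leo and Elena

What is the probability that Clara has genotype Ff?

Daniel is unaffected so carries F and passed f to Omar (ff), so Daniel is Ff.
Dalia is unaffected so carries F and received f from Leila (ff), so Dalia is Ff.
Their cross gives offspring ratios 1/4 FF : 1/2 Ff : 1/4 ff. Conditioning on Clara being unaffected, P(Ff) = 1/2 / 3/4 = 2/3.

2/3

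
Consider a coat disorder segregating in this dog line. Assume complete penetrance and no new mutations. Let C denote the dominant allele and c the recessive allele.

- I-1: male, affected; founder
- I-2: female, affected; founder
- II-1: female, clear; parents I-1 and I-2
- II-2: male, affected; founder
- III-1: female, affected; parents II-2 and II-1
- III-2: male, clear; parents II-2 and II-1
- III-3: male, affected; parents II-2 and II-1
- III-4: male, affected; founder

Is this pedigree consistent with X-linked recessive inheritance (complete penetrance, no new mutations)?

No

Under X-linked recessive, II-1 (clear, female) cannot arise from I-1 (affected) × I-2 (affected).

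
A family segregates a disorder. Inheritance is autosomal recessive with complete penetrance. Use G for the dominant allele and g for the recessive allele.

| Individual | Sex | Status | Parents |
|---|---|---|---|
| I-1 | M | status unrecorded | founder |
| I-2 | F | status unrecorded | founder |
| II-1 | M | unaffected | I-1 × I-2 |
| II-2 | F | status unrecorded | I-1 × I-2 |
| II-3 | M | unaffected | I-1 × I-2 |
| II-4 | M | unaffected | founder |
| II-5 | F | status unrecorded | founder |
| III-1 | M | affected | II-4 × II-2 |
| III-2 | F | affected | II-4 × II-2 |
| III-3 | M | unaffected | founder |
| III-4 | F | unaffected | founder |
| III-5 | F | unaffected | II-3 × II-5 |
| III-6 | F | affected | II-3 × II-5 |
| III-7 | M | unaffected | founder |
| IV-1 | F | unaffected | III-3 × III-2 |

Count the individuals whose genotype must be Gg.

3

Obligate heterozygotes: II-3 is unaffected so carries G and passed g to III-6 (gg), so II-3 is Gg; II-4 is unaffected so carries G and passed g to III-1 (gg), so II-4 is Gg; IV-1 is unaffected so carries G and received g from III-2 (gg), so IV-1 is Gg.
Every other individual is either homozygous by phenotype or has at least one consistent homozygous assignment, so the count is 3.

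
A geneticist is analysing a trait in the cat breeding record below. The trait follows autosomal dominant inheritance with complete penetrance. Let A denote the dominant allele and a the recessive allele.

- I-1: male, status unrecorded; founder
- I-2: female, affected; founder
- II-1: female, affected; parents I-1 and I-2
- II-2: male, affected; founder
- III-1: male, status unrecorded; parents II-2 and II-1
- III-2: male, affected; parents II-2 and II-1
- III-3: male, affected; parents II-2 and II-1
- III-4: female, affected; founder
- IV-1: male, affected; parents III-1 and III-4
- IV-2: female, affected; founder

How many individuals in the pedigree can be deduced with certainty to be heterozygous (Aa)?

0

No individual's genotype is forced to Aa by the pedigree, so the count is 0.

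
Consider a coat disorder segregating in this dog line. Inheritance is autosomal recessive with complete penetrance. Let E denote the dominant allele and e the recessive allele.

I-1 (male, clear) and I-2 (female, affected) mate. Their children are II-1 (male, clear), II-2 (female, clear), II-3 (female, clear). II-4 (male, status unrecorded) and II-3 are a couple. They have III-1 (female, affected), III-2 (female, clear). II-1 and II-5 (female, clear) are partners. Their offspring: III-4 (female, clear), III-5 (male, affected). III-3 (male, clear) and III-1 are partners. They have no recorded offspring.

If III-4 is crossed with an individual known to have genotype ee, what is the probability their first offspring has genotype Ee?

2/3

II-1 is clear so carries E and received e from I-2 (ee), so II-1 is Ee.
II-5 is clear so carries E and passed e to III-5 (ee), so II-5 is Ee.
III-4 is a clear offspring of II-1 (Ee) × II-5 (Ee), whose cross gives 1/4 EE : 1/2 Ee : 1/4 ee; conditioning on being clear, III-4 is EE with probability 1/3, Ee with probability 2/3.
Summing over parental genotype combinations, P(offspring has genotype Ee) = 1/3·1 + 2/3·1/2 = 2/3.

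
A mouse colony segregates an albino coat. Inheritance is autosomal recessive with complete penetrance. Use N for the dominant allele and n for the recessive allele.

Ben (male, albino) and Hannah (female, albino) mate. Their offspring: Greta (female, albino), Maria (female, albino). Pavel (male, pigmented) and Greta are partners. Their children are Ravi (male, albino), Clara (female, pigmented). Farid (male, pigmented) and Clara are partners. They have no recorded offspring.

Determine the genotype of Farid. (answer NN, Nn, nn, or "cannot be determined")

Farid's phenotype allows NN or Nn, and no parent or child forces a single allele at both positions; consistent genotype assignments exist with Farid as NN or Nn.

cannot be determined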